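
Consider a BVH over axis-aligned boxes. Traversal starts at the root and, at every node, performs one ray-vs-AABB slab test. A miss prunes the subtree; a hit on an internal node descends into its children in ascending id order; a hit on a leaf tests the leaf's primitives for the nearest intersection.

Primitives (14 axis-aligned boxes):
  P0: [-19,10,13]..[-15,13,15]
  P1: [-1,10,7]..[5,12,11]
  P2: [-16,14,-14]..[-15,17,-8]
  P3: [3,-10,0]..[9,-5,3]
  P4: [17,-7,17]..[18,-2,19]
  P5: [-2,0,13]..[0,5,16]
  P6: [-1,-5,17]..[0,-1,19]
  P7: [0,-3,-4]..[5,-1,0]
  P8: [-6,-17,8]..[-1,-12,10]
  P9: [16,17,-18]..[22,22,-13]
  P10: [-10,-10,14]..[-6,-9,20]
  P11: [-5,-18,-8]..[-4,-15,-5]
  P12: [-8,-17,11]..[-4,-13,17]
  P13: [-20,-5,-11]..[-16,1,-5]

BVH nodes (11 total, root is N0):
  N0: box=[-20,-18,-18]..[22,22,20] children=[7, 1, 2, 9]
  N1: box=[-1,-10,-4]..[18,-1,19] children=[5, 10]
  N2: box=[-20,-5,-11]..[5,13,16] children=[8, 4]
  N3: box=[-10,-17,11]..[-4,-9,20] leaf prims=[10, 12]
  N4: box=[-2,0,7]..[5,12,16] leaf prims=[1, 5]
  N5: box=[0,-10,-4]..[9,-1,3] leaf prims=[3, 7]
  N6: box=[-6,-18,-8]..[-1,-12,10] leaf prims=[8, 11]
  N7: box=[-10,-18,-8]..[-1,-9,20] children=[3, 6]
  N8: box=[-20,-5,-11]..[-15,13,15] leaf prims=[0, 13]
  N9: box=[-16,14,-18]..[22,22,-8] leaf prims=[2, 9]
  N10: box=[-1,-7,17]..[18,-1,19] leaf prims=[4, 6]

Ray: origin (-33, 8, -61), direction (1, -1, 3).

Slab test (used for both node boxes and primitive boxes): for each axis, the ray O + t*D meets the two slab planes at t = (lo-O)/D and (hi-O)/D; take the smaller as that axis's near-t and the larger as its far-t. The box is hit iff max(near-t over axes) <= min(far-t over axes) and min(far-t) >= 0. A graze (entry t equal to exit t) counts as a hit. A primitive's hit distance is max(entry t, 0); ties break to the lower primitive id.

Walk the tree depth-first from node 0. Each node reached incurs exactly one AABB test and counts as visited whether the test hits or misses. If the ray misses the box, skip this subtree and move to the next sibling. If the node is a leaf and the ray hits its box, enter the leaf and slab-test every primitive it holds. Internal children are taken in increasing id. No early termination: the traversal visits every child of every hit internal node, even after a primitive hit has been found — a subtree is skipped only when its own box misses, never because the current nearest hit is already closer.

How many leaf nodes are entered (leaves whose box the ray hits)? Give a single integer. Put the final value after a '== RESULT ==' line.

Walk:
N0 x:[13,55] y:[-14,26] z:[43/3,27] -> hit [43/3,26], descend [1, 2, 7, 9]
  N1 x:[32,51] y:[9,18] z:[19,80/3] -> miss, prune
  N2 x:[13,38] y:[-5,13] z:[50/3,77/3] -> miss, prune
  N7 x:[23,32] y:[17,26] z:[53/3,27] -> hit [23,26], descend [3, 6]
    N3 x:[23,29] y:[17,25] z:[24,27] -> hit [24,25] leaf, test {P10(miss), P12@t=25}
    N6 x:[27,32] y:[20,26] z:[53/3,71/3] -> miss, prune
  N9 x:[17,55] y:[-14,-6] z:[43/3,53/3] -> miss, prune

Summary -> nodes [0, 1, 2, 7, 3, 6, 9]; box-tests=7; leaf-entries=1; first=P12

== RESULT ==
1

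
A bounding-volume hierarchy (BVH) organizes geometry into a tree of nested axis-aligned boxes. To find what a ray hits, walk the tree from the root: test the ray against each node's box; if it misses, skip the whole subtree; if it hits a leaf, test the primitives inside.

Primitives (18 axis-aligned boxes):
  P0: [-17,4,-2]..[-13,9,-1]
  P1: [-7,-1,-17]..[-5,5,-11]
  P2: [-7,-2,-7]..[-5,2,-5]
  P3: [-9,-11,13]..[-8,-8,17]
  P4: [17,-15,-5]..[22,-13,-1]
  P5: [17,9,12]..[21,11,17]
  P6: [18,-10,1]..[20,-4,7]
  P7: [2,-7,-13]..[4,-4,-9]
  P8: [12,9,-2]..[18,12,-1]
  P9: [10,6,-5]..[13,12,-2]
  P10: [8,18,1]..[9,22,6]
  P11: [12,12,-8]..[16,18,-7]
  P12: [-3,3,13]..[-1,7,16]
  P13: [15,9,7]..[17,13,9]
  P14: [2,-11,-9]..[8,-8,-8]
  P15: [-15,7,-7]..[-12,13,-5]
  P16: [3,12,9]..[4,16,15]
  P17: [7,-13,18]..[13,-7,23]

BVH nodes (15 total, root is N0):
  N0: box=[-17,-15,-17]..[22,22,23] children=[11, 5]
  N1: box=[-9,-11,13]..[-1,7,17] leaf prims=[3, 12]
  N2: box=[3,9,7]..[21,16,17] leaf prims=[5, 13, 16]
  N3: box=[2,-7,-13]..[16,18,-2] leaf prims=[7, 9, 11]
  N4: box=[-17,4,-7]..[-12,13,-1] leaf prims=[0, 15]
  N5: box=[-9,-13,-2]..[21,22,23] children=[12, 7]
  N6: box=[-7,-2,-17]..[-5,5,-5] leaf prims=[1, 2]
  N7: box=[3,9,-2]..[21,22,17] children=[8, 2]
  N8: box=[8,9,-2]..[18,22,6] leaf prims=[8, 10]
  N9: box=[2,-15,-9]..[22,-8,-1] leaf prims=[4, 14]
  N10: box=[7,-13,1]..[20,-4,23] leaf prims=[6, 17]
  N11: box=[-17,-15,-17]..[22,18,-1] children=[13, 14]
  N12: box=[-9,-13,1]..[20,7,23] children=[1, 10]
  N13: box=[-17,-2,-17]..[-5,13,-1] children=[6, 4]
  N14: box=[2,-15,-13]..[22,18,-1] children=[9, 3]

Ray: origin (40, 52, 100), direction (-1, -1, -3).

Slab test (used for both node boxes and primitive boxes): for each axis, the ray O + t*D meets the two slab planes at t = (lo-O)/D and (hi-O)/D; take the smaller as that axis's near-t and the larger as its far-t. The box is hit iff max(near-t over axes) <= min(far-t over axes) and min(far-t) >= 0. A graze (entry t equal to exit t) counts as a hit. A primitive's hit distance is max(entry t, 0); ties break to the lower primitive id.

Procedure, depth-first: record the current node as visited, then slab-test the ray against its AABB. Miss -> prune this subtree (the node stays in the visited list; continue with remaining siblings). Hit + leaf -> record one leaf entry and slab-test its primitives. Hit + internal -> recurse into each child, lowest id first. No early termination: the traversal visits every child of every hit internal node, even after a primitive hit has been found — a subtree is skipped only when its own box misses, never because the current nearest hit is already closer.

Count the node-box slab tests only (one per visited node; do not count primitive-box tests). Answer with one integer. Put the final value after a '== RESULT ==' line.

Trace the traversal:
N0 x:[18,57] y:[30,67] z:[77/3,39] -> hit [30,39], descend [5, 11]
  N5 x:[19,49] y:[30,65] z:[77/3,34] -> hit [30,34], descend [7, 12]
    N7 x:[19,37] y:[30,43] z:[83/3,34] -> hit [30,34], descend [2, 8]
      N2 x:[19,37] y:[36,43] z:[83/3,31] -> miss, prune
      N8 x:[22,32] y:[30,43] z:[94/3,34] -> hit [94/3,32] leaf, test {P8(miss), P10@t=94/3}
    N12 x:[20,49] y:[45,65] z:[77/3,33] -> miss, prune
  N11 x:[18,57] y:[34,67] z:[101/3,39] -> hit [34,39], descend [13, 14]
    N13 x:[45,57] y:[39,54] z:[101/3,39] -> miss, prune
    N14 x:[18,38] y:[34,67] z:[101/3,113/3] -> hit [34,113/3], descend [3, 9]
      N3 x:[24,38] y:[34,59] z:[34,113/3] -> hit [34,113/3] leaf, test {P7(miss), P9(miss), P11(miss)}
      N9 x:[18,38] y:[60,67] z:[101/3,109/3] -> miss, prune

Visited [0, 5, 7, 2, 8, 12, 11, 13, 14, 3, 9]. Tests: 11 box, 2 leaf. Nearest: P10.

== RESULT ==
11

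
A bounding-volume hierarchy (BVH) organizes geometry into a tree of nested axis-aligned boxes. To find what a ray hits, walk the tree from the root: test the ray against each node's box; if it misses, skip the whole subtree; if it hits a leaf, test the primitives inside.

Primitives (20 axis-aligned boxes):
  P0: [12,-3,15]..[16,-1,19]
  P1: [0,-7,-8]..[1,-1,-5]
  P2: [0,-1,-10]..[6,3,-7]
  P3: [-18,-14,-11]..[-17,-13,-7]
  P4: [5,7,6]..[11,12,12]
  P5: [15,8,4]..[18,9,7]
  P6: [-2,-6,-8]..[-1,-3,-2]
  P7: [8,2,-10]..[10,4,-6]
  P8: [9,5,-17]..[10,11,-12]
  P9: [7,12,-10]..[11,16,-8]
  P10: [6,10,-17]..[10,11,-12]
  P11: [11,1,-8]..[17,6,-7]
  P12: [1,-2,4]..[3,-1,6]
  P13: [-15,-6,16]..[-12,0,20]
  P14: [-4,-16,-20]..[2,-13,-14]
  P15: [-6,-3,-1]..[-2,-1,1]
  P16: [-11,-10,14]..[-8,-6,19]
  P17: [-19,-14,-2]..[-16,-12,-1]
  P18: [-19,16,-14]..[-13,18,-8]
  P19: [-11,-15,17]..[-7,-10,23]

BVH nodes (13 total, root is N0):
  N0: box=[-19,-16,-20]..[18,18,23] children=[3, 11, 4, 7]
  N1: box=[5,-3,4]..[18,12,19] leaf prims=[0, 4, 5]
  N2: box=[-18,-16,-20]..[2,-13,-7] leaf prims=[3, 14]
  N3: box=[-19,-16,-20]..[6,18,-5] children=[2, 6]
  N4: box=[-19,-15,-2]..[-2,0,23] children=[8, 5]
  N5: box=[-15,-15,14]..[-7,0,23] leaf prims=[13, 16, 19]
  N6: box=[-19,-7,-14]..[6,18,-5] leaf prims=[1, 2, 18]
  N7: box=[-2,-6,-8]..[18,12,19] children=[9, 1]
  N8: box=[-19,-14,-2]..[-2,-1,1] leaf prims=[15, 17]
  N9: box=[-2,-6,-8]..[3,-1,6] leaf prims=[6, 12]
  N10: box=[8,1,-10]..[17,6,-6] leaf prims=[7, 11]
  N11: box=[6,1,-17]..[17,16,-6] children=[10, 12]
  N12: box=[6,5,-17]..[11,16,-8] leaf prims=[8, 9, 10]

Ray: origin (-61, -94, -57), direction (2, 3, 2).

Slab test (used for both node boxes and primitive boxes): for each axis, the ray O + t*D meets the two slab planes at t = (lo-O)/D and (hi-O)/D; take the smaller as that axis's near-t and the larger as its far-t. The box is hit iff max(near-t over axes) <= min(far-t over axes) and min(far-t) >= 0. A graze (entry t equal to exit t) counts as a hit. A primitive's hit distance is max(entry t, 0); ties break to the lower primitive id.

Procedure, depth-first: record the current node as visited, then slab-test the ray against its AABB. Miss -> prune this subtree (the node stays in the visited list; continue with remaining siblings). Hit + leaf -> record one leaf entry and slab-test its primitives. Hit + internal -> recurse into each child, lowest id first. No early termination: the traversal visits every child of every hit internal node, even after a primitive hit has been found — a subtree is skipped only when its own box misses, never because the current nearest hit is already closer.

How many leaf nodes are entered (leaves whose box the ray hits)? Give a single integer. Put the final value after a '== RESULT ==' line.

Trace the traversal:
N0 x:[21,79/2] y:[26,112/3] z:[37/2,40] -> hit [26,112/3], descend [3, 4, 7, 11]
  N3 x:[21,67/2] y:[26,112/3] z:[37/2,26] -> hit [26,26], descend [2, 6]
    N2 x:[43/2,63/2] y:[26,27] z:[37/2,25] -> miss, prune
    N6 x:[21,67/2] y:[29,112/3] z:[43/2,26] -> miss, prune
  N4 x:[21,59/2] y:[79/3,94/3] z:[55/2,40] -> hit [55/2,59/2], descend [5, 8]
    N5 x:[23,27] y:[79/3,94/3] z:[71/2,40] -> miss, prune
    N8 x:[21,59/2] y:[80/3,31] z:[55/2,29] -> hit [55/2,29] leaf, test {P15(miss), P17(miss)}
  N7 x:[59/2,79/2] y:[88/3,106/3] z:[49/2,38] -> hit [59/2,106/3], descend [1, 9]
    N1 x:[33,79/2] y:[91/3,106/3] z:[61/2,38] -> hit [33,106/3] leaf, test {P0(miss), P4@t=101/3, P5(miss)}
    N9 x:[59/2,32] y:[88/3,31] z:[49/2,63/2] -> hit [59/2,31] leaf, test {P6(miss), P12@t=31}
  N11 x:[67/2,39] y:[95/3,110/3] z:[20,51/2] -> miss, prune

Summary -> nodes [0, 3, 2, 6, 4, 5, 8, 7, 1, 9, 11]; box-tests=11; leaf-entries=3; first=P12

== RESULT ==
3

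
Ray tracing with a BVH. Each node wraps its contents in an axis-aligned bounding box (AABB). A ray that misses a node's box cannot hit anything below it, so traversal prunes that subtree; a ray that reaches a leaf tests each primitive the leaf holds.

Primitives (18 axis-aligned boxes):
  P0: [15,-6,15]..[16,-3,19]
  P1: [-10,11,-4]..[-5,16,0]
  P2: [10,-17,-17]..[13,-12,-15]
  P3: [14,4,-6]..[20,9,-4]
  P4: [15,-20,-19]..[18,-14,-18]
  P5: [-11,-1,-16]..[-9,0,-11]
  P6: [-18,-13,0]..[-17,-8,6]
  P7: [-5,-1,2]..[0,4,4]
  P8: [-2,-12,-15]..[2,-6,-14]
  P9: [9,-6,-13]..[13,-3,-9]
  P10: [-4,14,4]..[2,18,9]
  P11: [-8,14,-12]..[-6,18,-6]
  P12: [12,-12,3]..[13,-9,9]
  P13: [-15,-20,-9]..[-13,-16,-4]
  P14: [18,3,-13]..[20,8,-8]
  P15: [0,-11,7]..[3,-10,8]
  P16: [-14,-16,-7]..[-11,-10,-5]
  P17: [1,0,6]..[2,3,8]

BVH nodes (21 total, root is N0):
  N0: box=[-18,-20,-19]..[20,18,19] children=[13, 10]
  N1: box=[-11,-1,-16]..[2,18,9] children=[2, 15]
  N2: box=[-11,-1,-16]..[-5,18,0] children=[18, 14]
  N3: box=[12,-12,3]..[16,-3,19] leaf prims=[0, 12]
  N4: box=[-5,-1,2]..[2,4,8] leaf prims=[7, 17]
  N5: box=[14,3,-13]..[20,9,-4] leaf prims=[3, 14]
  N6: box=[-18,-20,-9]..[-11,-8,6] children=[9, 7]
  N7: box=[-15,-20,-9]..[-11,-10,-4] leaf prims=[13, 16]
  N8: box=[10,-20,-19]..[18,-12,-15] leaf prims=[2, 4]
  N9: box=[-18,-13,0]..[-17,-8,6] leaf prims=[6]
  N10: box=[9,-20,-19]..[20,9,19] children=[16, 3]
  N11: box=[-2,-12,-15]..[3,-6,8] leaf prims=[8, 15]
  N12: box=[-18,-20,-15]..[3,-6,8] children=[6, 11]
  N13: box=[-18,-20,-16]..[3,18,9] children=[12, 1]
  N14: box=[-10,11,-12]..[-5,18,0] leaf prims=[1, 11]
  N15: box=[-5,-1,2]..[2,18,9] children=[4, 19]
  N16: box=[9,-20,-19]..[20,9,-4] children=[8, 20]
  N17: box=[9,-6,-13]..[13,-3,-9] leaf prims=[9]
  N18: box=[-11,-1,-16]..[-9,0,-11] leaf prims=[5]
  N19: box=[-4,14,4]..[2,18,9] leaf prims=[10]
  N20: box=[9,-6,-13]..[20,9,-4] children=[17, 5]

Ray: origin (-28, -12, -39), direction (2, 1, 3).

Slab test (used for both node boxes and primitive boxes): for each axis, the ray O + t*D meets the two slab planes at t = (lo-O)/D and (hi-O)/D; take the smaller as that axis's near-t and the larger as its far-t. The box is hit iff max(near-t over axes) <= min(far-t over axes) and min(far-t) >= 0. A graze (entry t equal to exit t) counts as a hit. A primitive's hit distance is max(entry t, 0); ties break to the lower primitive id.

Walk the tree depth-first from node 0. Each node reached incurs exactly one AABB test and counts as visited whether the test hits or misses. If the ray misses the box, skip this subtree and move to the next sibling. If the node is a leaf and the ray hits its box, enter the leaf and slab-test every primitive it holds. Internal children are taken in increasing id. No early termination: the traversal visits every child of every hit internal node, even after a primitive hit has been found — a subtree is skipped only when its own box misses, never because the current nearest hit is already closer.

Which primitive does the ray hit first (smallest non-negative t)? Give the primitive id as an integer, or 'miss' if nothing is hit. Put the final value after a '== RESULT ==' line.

Trace the traversal:
N0 x:[5,24] y:[-8,30] z:[20/3,58/3] -> hit [20/3,58/3], descend [10, 13]
  N10 x:[37/2,24] y:[-8,21] z:[20/3,58/3] -> hit [37/2,58/3], descend [3, 16]
    N3 x:[20,22] y:[0,9] z:[14,58/3] -> miss, prune
    N16 x:[37/2,24] y:[-8,21] z:[20/3,35/3] -> miss, prune
  N13 x:[5,31/2] y:[-8,30] z:[23/3,16] -> hit [23/3,31/2], descend [1, 12]
    N1 x:[17/2,15] y:[11,30] z:[23/3,16] -> hit [11,15], descend [2, 15]
      N2 x:[17/2,23/2] y:[11,30] z:[23/3,13] -> hit [11,23/2], descend [14, 18]
        N14 x:[9,23/2] y:[23,30] z:[9,13] -> miss, prune
        N18 x:[17/2,19/2] y:[11,12] z:[23/3,28/3] -> miss, prune
      N15 x:[23/2,15] y:[11,30] z:[41/3,16] -> hit [41/3,15], descend [4, 19]
        N4 x:[23/2,15] y:[11,16] z:[41/3,47/3] -> hit [41/3,15] leaf, test {P7@t=41/3, P17@t=15}
        N19 x:[12,15] y:[26,30] z:[43/3,16] -> miss, prune
    N12 x:[5,31/2] y:[-8,6] z:[8,47/3] -> miss, prune

order=[0, 10, 3, 16, 13, 1, 2, 14, 18, 15, 4, 19, 12]  |boxes|=13  |leaves|=1  hit=P7

== RESULT ==
7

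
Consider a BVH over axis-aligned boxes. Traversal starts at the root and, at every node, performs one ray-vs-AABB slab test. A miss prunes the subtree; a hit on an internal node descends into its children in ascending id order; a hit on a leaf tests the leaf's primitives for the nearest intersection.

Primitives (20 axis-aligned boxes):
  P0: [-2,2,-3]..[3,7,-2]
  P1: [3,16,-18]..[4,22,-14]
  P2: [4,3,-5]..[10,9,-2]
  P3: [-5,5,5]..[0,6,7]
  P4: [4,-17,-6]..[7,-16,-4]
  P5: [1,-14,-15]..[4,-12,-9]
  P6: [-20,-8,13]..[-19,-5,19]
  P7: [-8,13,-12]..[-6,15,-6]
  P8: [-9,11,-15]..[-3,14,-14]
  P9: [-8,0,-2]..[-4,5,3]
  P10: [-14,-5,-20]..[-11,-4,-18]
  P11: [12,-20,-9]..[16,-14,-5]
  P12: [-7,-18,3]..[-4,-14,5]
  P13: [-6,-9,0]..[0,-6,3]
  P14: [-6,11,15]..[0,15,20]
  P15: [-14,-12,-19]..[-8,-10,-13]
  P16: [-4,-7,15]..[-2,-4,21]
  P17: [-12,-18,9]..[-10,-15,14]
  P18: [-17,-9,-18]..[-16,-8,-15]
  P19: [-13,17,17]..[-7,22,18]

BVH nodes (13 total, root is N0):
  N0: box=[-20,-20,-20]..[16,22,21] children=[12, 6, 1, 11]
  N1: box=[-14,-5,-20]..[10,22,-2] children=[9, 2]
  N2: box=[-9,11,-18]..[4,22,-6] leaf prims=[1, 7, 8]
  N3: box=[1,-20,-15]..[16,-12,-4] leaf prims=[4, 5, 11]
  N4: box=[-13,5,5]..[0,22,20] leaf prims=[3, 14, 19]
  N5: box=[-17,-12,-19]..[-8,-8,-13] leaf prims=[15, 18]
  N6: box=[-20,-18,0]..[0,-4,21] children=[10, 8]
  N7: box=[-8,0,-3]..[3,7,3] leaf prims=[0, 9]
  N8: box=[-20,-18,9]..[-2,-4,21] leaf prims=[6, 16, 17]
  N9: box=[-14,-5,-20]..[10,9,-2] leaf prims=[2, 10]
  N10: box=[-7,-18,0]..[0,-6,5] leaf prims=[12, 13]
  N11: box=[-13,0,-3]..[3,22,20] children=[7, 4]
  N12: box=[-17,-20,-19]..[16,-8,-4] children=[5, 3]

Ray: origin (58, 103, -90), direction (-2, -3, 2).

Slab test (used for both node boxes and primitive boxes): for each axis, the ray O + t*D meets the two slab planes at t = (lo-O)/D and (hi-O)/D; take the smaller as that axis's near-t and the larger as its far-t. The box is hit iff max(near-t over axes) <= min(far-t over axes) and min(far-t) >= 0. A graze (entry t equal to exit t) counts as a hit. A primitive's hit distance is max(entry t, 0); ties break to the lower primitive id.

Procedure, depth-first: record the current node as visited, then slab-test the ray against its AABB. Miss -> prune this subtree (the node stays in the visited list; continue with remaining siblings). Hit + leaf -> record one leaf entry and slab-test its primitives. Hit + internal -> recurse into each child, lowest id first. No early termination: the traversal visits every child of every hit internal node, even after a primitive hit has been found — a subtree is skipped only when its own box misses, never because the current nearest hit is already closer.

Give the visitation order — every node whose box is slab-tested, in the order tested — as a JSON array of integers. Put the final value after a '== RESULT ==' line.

Traverse from the root:
N0 x:[21,39] y:[27,41] z:[35,111/2] -> hit [35,39], descend [1, 6, 11, 12]
  N1 x:[24,36] y:[27,36] z:[35,44] -> hit [35,36], descend [2, 9]
    N2 x:[27,67/2] y:[27,92/3] z:[36,42] -> miss, prune
    N9 x:[24,36] y:[94/3,36] z:[35,44] -> hit [35,36] leaf, test {P2(miss), P10@t=107/3}
  N6 x:[29,39] y:[107/3,121/3] z:[45,111/2] -> miss, prune
  N11 x:[55/2,71/2] y:[27,103/3] z:[87/2,55] -> miss, prune
  N12 x:[21,75/2] y:[37,41] z:[71/2,43] -> hit [37,75/2], descend [3, 5]
    N3 x:[21,57/2] y:[115/3,41] z:[75/2,43] -> miss, prune
    N5 x:[33,75/2] y:[37,115/3] z:[71/2,77/2] -> hit [37,75/2] leaf, test {P15(miss), P18@t=37}

Summary -> nodes [0, 1, 2, 9, 6, 11, 12, 3, 5]; box-tests=9; leaf-entries=2; first=P10

== RESULT ==
[0, 1, 2, 9, 6, 11, 12, 3, 5]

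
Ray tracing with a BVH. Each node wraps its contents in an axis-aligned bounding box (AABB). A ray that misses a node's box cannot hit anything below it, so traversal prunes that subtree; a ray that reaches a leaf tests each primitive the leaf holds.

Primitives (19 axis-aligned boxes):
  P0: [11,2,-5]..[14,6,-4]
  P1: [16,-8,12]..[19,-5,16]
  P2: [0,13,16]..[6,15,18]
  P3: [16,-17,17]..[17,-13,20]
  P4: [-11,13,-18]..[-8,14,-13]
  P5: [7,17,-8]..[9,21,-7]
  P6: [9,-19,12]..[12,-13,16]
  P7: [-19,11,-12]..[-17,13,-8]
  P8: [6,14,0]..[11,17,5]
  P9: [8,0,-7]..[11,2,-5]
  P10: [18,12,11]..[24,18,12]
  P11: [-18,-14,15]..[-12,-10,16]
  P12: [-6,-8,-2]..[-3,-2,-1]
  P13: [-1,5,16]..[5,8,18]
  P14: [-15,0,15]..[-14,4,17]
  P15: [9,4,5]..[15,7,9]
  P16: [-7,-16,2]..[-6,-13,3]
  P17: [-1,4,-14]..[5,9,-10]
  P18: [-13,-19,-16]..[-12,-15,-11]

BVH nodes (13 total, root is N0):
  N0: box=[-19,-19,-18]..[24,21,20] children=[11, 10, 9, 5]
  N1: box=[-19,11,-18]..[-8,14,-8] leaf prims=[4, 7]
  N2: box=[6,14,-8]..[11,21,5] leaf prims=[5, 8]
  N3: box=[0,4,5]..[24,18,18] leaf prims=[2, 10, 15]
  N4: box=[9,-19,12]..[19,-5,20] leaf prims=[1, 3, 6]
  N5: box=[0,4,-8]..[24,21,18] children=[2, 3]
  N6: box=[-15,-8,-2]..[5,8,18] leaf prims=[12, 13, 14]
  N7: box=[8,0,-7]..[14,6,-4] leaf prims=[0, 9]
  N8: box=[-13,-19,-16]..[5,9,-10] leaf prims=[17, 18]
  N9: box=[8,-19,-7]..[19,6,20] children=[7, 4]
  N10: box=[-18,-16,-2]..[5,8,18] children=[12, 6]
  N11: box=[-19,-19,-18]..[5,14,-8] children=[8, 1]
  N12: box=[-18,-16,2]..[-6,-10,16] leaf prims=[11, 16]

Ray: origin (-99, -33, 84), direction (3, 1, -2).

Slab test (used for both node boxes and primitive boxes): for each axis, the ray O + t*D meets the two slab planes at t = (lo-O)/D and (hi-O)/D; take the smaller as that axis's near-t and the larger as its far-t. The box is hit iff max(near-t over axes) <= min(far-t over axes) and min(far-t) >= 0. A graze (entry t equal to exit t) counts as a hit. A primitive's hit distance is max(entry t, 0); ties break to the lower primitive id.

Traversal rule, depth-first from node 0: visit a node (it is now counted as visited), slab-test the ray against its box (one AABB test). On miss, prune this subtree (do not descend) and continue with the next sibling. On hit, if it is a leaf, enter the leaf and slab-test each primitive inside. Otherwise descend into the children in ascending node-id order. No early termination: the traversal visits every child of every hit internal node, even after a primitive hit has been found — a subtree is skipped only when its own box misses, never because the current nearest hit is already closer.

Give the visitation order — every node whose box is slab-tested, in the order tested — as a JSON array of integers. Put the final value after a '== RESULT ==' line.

Traverse from the root:
N0 x:[80/3,41] y:[14,54] z:[32,51] -> hit [32,41], descend [5, 9, 10, 11]
  N5 x:[33,41] y:[37,54] z:[33,46] -> hit [37,41], descend [2, 3]
    N2 x:[35,110/3] y:[47,54] z:[79/2,46] -> miss, prune
    N3 x:[33,41] y:[37,51] z:[33,79/2] -> hit [37,79/2] leaf, test {P2(miss), P10(miss), P15@t=75/2}
  N9 x:[107/3,118/3] y:[14,39] z:[32,91/2] -> hit [107/3,39], descend [4, 7]
    N4 x:[36,118/3] y:[14,28] z:[32,36] -> miss, prune
    N7 x:[107/3,113/3] y:[33,39] z:[44,91/2] -> miss, prune
  N10 x:[27,104/3] y:[17,41] z:[33,43] -> hit [33,104/3], descend [6, 12]
    N6 x:[28,104/3] y:[25,41] z:[33,43] -> hit [33,104/3] leaf, test {P12(miss), P13(miss), P14(miss)}
    N12 x:[27,31] y:[17,23] z:[34,41] -> miss, prune
  N11 x:[80/3,104/3] y:[14,47] z:[46,51] -> miss, prune

Visited [0, 5, 2, 3, 9, 4, 7, 10, 6, 12, 11]. Tests: 11 box, 2 leaf. Nearest: P15.

== RESULT ==
[0, 5, 2, 3, 9, 4, 7, 10, 6, 12, 11]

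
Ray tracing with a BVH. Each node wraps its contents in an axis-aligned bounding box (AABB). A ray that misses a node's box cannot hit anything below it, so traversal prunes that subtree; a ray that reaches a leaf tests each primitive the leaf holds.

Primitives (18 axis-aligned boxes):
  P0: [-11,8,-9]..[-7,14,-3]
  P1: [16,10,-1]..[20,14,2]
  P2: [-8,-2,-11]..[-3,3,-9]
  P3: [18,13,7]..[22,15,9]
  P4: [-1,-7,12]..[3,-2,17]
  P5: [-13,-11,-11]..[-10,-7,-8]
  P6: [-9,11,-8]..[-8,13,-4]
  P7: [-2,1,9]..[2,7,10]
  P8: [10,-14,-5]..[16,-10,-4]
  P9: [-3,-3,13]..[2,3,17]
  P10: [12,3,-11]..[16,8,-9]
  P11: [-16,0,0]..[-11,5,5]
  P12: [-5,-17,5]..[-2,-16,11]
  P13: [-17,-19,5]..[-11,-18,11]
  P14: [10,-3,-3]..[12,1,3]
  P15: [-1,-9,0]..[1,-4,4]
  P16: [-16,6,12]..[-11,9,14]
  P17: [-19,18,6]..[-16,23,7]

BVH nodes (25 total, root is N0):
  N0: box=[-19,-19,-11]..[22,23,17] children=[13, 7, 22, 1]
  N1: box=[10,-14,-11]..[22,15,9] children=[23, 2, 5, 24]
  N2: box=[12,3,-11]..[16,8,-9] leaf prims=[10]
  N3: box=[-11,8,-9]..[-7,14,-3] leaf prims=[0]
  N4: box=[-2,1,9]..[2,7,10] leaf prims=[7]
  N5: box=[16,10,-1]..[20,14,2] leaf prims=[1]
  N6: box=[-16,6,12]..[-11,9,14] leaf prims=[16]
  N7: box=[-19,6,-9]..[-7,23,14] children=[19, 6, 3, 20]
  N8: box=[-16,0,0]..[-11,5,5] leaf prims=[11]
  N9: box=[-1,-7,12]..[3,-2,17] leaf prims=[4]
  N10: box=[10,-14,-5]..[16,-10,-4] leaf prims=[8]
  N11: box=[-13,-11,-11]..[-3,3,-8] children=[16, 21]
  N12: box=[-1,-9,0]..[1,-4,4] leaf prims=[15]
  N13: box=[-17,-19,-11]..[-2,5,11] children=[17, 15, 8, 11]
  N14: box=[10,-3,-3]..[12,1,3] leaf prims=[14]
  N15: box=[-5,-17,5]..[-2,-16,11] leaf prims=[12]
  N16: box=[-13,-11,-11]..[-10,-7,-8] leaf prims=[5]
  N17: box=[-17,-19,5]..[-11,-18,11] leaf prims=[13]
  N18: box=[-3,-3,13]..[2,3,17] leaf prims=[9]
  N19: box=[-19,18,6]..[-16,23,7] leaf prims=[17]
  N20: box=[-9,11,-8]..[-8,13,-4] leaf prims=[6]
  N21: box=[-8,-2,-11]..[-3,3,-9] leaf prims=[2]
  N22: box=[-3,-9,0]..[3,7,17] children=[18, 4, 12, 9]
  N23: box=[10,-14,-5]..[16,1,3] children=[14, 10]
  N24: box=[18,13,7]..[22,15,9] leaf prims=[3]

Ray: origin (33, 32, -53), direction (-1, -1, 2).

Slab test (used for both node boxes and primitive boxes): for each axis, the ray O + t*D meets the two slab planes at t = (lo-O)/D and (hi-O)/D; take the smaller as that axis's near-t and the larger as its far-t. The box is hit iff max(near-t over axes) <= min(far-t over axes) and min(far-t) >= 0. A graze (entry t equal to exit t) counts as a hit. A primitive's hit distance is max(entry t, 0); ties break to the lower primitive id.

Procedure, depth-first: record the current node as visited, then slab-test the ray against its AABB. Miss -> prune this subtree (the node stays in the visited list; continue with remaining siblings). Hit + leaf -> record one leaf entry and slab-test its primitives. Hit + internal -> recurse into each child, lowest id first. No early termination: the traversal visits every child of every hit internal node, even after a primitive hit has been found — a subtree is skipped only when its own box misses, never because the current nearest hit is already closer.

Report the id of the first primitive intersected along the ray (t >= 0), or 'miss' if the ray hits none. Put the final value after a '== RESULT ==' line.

Trace the traversal:
N0 x:[11,52] y:[9,51] z:[21,35] -> hit [21,35], descend [1, 7, 13, 22]
  N1 x:[11,23] y:[17,46] z:[21,31] -> hit [21,23], descend [2, 5, 23, 24]
    N2 x:[17,21] y:[24,29] z:[21,22] -> miss, prune
    N5 x:[13,17] y:[18,22] z:[26,55/2] -> miss, prune
    N23 x:[17,23] y:[31,46] z:[24,28] -> miss, prune
    N24 x:[11,15] y:[17,19] z:[30,31] -> miss, prune
  N7 x:[40,52] y:[9,26] z:[22,67/2] -> miss, prune
  N13 x:[35,50] y:[27,51] z:[21,32] -> miss, prune
  N22 x:[30,36] y:[25,41] z:[53/2,35] -> hit [30,35], descend [4, 9, 12, 18]
    N4 x:[31,35] y:[25,31] z:[31,63/2] -> hit [31,31] leaf, test {P7@t=31}
    N9 x:[30,34] y:[34,39] z:[65/2,35] -> hit [34,34] leaf, test {P4@t=34}
    N12 x:[32,34] y:[36,41] z:[53/2,57/2] -> miss, prune
    N18 x:[31,36] y:[29,35] z:[33,35] -> hit [33,35] leaf, test {P9@t=33}

13 AABB tests over nodes [0, 1, 2, 5, 23, 24, 7, 13, 22, 4, 9, 12, 18]; 3 leaves entered; closest P7.

== RESULT ==
7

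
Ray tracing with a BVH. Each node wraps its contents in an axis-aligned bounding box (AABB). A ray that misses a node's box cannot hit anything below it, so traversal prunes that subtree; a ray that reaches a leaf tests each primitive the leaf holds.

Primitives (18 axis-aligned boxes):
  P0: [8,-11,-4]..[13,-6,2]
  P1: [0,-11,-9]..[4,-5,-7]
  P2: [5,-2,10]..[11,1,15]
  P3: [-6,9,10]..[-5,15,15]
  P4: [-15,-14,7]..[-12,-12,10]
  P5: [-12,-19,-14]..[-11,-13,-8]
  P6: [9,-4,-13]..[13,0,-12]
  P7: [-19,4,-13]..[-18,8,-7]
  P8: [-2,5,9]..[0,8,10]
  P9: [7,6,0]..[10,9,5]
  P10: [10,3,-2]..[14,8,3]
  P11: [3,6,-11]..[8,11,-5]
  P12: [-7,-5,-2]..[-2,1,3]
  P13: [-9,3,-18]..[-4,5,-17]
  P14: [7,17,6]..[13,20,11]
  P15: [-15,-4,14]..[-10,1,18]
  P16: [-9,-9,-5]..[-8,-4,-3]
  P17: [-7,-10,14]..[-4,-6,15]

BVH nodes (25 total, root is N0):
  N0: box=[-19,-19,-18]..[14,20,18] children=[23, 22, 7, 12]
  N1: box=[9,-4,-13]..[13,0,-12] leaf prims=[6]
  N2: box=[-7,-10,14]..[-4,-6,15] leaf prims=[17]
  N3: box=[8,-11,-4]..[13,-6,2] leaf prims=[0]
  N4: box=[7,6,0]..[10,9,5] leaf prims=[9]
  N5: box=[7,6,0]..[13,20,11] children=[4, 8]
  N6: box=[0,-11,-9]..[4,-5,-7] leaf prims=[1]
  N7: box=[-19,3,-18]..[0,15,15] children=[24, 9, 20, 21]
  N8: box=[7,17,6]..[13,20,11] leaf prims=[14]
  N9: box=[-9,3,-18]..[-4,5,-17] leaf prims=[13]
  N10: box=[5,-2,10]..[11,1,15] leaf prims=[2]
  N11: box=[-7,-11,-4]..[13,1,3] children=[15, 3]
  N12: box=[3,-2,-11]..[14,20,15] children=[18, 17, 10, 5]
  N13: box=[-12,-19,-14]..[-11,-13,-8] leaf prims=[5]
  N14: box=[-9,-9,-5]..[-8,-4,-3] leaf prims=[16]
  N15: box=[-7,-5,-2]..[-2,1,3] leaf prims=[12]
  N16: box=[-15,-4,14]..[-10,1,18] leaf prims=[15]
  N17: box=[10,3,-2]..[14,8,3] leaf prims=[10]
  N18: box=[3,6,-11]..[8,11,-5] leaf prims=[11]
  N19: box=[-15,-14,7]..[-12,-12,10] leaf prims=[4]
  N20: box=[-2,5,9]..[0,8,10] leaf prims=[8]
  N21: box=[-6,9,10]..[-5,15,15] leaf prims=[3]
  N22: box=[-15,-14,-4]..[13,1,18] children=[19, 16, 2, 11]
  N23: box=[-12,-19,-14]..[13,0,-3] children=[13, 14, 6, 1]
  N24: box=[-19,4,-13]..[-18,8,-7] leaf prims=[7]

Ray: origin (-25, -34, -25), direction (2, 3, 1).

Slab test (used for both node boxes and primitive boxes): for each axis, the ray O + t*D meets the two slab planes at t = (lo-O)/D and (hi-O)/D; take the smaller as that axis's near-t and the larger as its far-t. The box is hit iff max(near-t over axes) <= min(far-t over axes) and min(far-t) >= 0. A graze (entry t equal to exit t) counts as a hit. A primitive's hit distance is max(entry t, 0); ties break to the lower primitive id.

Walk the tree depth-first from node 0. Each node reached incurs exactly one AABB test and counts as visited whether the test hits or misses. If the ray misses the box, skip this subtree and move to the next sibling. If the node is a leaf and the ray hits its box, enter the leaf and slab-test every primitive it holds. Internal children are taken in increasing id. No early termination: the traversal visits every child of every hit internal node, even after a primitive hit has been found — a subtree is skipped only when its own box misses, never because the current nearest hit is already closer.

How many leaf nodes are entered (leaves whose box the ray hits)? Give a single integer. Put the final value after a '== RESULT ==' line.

Traverse from the root:
N0 x:[3,39/2] y:[5,18] z:[7,43] -> hit [7,18], descend [7, 12, 22, 23]
  N7 x:[3,25/2] y:[37/3,49/3] z:[7,40] -> hit [37/3,25/2], descend [9, 20, 21, 24]
    N9 x:[8,21/2] y:[37/3,13] z:[7,8] -> miss, prune
    N20 x:[23/2,25/2] y:[13,14] z:[34,35] -> miss, prune
    N21 x:[19/2,10] y:[43/3,49/3] z:[35,40] -> miss, prune
    N24 x:[3,7/2] y:[38/3,14] z:[12,18] -> miss, prune
  N12 x:[14,39/2] y:[32/3,18] z:[14,40] -> hit [14,18], descend [5, 10, 17, 18]
    N5 x:[16,19] y:[40/3,18] z:[25,36] -> miss, prune
    N10 x:[15,18] y:[32/3,35/3] z:[35,40] -> miss, prune
    N17 x:[35/2,39/2] y:[37/3,14] z:[23,28] -> miss, prune
    N18 x:[14,33/2] y:[40/3,15] z:[14,20] -> hit [14,15] leaf, test {P11@t=14}
  N22 x:[5,19] y:[20/3,35/3] z:[21,43] -> miss, prune
  N23 x:[13/2,19] y:[5,34/3] z:[11,22] -> hit [11,34/3], descend [1, 6, 13, 14]
    N1 x:[17,19] y:[10,34/3] z:[12,13] -> miss, prune
    N6 x:[25/2,29/2] y:[23/3,29/3] z:[16,18] -> miss, prune
    N13 x:[13/2,7] y:[5,7] z:[11,17] -> miss, prune
    N14 x:[8,17/2] y:[25/3,10] z:[20,22] -> miss, prune

Summary -> nodes [0, 7, 9, 20, 21, 24, 12, 5, 10, 17, 18, 22, 23, 1, 6, 13, 14]; box-tests=17; leaf-entries=1; first=P11

== RESULT ==
1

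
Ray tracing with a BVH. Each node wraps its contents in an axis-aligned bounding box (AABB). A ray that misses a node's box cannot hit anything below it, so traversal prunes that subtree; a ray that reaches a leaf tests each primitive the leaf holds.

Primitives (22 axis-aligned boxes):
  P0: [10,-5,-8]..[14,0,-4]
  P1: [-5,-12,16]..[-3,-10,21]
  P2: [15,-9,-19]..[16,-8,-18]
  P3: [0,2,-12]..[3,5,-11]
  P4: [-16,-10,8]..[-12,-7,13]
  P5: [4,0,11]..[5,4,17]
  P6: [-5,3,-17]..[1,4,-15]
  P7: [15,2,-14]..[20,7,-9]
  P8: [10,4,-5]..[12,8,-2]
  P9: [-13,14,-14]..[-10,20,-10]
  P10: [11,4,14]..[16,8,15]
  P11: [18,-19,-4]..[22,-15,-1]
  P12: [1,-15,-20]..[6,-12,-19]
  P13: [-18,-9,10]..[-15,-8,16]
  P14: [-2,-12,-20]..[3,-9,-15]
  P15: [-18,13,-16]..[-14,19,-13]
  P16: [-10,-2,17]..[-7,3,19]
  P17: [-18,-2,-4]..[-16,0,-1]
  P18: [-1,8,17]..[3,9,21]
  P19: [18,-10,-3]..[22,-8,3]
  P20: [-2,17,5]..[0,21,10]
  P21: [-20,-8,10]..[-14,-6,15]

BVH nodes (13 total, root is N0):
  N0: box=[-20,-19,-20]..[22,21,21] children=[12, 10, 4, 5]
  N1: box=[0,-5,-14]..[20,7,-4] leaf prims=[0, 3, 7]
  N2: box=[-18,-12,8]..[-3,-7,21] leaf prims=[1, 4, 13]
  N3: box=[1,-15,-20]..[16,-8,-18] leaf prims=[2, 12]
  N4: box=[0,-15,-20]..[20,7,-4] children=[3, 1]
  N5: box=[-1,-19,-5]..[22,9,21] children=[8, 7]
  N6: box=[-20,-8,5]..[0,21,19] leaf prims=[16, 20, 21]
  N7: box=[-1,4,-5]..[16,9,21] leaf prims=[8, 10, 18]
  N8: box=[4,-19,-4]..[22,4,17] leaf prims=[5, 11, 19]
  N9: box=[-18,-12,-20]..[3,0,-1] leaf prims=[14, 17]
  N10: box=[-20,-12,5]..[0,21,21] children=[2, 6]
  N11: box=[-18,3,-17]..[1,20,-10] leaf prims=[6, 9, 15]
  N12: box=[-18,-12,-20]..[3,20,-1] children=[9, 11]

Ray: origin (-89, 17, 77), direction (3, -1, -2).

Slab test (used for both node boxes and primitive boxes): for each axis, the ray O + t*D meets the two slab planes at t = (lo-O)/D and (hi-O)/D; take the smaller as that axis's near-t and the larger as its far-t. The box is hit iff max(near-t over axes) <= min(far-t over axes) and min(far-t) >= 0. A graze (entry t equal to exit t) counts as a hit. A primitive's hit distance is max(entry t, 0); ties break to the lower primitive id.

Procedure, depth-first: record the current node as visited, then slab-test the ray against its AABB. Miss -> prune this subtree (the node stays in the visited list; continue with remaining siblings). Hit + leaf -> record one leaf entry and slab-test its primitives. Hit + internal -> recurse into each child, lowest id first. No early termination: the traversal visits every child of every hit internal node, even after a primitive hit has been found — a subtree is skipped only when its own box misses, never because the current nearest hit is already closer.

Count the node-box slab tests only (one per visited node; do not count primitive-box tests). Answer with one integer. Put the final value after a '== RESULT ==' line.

Walk:
N0 x:[23,37] y:[-4,36] z:[28,97/2] -> hit [28,36], descend [4, 5, 10, 12]
  N4 x:[89/3,109/3] y:[10,32] z:[81/2,97/2] -> miss, prune
  N5 x:[88/3,37] y:[8,36] z:[28,41] -> hit [88/3,36], descend [7, 8]
    N7 x:[88/3,35] y:[8,13] z:[28,41] -> miss, prune
    N8 x:[31,37] y:[13,36] z:[30,81/2] -> hit [31,36] leaf, test {P5(miss), P11(miss), P19(miss)}
  N10 x:[23,89/3] y:[-4,29] z:[28,36] -> hit [28,29], descend [2, 6]
    N2 x:[71/3,86/3] y:[24,29] z:[28,69/2] -> hit [28,86/3] leaf, test {P1@t=28, P4(miss), P13(miss)}
    N6 x:[23,89/3] y:[-4,25] z:[29,36] -> miss, prune
  N12 x:[71/3,92/3] y:[-3,29] z:[39,97/2] -> miss, prune

Visited [0, 4, 5, 7, 8, 10, 2, 6, 12]. Tests: 9 box, 2 leaf. Nearest: P1.

== RESULT ==
9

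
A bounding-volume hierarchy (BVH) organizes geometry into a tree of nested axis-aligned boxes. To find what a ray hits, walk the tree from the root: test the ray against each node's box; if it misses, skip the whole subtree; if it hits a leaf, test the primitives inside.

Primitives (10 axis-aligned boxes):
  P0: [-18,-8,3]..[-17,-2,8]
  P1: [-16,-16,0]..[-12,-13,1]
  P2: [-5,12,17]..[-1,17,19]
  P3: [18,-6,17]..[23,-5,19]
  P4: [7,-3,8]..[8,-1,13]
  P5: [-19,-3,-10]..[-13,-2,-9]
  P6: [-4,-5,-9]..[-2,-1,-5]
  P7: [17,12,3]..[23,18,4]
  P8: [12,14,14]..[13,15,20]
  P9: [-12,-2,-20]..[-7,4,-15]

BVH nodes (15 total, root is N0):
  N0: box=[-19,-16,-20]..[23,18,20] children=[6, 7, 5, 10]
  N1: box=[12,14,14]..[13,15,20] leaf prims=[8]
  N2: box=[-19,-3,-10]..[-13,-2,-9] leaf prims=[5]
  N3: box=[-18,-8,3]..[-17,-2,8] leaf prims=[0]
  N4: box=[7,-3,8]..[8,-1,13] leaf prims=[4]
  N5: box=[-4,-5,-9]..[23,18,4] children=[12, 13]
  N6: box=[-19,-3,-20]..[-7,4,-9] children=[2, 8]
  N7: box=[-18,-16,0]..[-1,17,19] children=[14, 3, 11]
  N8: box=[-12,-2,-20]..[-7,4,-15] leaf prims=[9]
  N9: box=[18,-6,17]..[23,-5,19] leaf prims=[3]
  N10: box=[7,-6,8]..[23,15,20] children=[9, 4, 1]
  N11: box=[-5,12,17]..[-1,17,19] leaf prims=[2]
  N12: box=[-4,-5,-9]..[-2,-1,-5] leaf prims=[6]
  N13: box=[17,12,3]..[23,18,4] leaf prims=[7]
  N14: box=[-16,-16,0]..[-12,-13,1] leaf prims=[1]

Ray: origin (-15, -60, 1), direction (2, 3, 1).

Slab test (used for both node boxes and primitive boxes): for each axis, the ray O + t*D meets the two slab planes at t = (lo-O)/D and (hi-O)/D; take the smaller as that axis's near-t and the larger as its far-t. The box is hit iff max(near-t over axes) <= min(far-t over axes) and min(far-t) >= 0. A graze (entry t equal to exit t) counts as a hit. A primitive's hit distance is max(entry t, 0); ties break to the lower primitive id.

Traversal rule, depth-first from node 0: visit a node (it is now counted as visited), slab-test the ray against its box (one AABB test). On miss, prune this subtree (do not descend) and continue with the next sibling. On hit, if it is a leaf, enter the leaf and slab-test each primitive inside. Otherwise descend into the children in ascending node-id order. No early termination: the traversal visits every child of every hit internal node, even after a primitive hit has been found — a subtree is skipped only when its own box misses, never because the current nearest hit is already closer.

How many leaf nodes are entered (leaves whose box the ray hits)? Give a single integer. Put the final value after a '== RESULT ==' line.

Walk:
N0 x:[-2,19] y:[44/3,26] z:[-21,19] -> hit [44/3,19], descend [5, 6, 7, 10]
  N5 x:[11/2,19] y:[55/3,26] z:[-10,3] -> miss, prune
  N6 x:[-2,4] y:[19,64/3] z:[-21,-10] -> miss, prune
  N7 x:[-3/2,7] y:[44/3,77/3] z:[-1,18] -> miss, prune
  N10 x:[11,19] y:[18,25] z:[7,19] -> hit [18,19], descend [1, 4, 9]
    N1 x:[27/2,14] y:[74/3,25] z:[13,19] -> miss, prune
    N4 x:[11,23/2] y:[19,59/3] z:[7,12] -> miss, prune
    N9 x:[33/2,19] y:[18,55/3] z:[16,18] -> hit [18,18] leaf, test {P3@t=18}

Visited [0, 5, 6, 7, 10, 1, 4, 9]. Tests: 8 box, 1 leaf. Nearest: P3.

== RESULT ==
1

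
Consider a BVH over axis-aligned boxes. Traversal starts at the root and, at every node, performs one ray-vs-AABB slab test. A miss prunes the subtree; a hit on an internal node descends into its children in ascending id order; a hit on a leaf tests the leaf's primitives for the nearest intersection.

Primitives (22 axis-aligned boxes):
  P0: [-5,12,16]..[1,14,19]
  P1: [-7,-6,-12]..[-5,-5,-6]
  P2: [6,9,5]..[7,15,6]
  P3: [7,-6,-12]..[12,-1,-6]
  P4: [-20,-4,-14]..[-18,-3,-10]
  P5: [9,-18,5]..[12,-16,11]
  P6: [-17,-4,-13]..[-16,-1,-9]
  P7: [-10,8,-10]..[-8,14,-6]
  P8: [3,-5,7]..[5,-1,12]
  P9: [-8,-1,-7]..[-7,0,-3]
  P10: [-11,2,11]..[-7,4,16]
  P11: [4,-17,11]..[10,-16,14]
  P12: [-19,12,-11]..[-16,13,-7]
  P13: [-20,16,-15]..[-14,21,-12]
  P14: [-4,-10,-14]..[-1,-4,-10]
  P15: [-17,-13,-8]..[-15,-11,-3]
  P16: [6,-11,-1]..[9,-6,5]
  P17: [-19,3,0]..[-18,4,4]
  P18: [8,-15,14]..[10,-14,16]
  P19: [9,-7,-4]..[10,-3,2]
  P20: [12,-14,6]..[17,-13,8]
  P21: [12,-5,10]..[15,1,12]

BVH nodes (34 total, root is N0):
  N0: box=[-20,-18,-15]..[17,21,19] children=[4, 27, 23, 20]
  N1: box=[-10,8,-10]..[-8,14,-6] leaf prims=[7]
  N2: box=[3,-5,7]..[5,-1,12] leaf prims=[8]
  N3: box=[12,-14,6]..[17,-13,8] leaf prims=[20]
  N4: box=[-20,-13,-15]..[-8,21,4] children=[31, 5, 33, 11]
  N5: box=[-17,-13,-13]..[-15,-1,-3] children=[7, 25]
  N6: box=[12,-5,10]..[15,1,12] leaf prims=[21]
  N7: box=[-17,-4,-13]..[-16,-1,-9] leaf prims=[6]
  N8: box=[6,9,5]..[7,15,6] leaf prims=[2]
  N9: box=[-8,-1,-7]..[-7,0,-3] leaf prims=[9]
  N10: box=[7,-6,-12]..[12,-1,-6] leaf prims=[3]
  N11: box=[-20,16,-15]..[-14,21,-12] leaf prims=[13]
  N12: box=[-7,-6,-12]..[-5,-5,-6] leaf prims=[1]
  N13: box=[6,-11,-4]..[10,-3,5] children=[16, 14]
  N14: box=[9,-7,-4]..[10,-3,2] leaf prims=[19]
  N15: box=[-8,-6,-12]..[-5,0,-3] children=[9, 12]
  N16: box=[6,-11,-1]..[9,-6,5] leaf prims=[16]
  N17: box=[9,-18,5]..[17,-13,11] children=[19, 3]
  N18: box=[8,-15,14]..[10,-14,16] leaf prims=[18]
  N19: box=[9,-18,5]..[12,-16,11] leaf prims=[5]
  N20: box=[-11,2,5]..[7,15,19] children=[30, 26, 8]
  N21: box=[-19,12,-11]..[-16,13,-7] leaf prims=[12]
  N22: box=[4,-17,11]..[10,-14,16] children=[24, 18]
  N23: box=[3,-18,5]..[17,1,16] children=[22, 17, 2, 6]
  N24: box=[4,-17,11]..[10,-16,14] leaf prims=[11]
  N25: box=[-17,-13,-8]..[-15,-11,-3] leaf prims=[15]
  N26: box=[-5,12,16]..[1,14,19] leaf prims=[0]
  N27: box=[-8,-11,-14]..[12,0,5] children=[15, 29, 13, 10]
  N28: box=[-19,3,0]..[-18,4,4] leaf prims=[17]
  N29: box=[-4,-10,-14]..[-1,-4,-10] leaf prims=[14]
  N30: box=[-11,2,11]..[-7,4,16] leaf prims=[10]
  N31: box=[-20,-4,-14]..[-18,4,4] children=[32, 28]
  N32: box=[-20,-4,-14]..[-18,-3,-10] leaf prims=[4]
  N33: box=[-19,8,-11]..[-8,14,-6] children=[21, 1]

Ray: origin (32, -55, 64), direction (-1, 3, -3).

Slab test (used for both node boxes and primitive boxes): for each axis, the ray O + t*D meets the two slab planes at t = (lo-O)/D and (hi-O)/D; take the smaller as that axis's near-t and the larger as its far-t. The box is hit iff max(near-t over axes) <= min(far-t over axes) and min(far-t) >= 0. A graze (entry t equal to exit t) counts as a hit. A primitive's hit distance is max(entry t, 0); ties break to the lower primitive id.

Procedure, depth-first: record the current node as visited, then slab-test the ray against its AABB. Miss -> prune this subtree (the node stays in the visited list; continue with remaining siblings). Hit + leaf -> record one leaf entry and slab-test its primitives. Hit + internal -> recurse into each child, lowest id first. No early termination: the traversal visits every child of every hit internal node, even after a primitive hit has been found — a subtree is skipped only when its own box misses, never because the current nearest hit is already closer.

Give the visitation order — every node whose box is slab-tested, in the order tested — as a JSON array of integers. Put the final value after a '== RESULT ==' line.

Trace the traversal:
N0 x:[15,52] y:[37/3,76/3] z:[15,79/3] -> hit [15,76/3], descend [4, 20, 23, 27]
  N4 x:[40,52] y:[14,76/3] z:[20,79/3] -> miss, prune
  N20 x:[25,43] y:[19,70/3] z:[15,59/3] -> miss, prune
  N23 x:[15,29] y:[37/3,56/3] z:[16,59/3] -> hit [16,56/3], descend [2, 6, 17, 22]
    N2 x:[27,29] y:[50/3,18] z:[52/3,19] -> miss, prune
    N6 x:[17,20] y:[50/3,56/3] z:[52/3,18] -> hit [52/3,18] leaf, test {P21@t=52/3}
    N17 x:[15,23] y:[37/3,14] z:[53/3,59/3] -> miss, prune
    N22 x:[22,28] y:[38/3,41/3] z:[16,53/3] -> miss, prune
  N27 x:[20,40] y:[44/3,55/3] z:[59/3,26] -> miss, prune

Summary -> nodes [0, 4, 20, 23, 2, 6, 17, 22, 27]; box-tests=9; leaf-entries=1; first=P21

== RESULT ==
[0, 4, 20, 23, 2, 6, 17, 22, 27]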